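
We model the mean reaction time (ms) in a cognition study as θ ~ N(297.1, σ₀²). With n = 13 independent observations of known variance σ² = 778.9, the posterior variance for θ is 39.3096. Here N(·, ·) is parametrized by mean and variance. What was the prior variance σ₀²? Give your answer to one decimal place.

σ₀² = 114.3

Posterior precision equals prior precision plus data precision: 1/σ_n² = 1/σ₀² + n/σ².
So 1/σ₀² = 1/39.3096 − 13/778.9 = 0.025439 − 0.016690 = 0.008749.
Hence σ₀² = 1/0.008749 ≈ 114.3.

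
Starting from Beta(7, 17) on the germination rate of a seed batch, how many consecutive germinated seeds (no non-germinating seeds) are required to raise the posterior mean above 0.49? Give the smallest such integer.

After k germinated seeds and 0 non-germinating seeds the posterior is Beta(7+k, 17), with mean (7+k)/(7+17+k).
Set (7+k)/(24+k) > 0.49 and solve: k > (0.49·24 − 7)/(1 − 0.49) = 9.333.
The smallest integer exceeding 9.333 is 10.

k = 10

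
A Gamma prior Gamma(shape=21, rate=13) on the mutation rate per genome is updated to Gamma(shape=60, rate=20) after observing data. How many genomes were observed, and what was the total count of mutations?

n = 7 genomes with total 39 mutations

Gamma–Poisson conjugacy: posterior shape = α + Σxᵢ, posterior rate = β + n.
Matching: Σxᵢ = 60 − 21 = 39 and n = 20 − 13 = 7.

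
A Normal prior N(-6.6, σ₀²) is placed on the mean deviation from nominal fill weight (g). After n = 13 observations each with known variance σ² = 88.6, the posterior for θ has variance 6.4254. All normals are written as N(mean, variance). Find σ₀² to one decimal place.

Posterior precision equals prior precision plus data precision: 1/σ_n² = 1/σ₀² + n/σ².
So 1/σ₀² = 1/6.4254 − 13/88.6 = 0.155632 − 0.146727 = 0.008905.
Hence σ₀² = 1/0.008905 ≈ 112.3.

σ₀² = 112.3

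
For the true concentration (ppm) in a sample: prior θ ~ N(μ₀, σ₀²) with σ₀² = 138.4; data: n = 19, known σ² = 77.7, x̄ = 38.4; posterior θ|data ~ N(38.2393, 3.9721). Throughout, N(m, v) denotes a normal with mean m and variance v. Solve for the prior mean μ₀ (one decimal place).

The posterior mean is a precision-weighted average: μ_n = (τ₀μ₀ + τ_data·x̄)/(τ₀+τ_data), with τ₀=1/σ₀² and τ_data=n/σ².
Here τ₀ = 1/138.4 = 0.007225 and τ_data = 19/77.7 = 0.244530, so τ_n = 0.251755.
Rearranging for μ₀: μ₀ = (μ_n·τ_n − τ_data·x̄)/τ₀ = (38.2393·0.251755 − 0.244530·38.4) / 0.007225 = 0.236983/0.007225 ≈ 32.8.

μ₀ = 32.8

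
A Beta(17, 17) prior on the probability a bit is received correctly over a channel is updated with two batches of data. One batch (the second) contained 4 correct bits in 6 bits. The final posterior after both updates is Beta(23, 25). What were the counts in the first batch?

Sequential conjugate updates are equivalent to a single update on the pooled data, so total successes = posterior α − prior α and total failures = posterior β − prior β.
Total across both batches: 23−17=6 correct bits, 25−17=8 errors.
Subtract the second batch: 6−4=2 correct bits and 8−2=6 errors.

2 correct bits and 6 errors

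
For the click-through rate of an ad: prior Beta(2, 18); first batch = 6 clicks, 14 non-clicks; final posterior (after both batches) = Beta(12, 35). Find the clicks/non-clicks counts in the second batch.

4 clicks and 3 non-clicks

Because Beta–binomial updating is additive in the counts, the combined data contributed (α_post−α_prior, β_post−β_prior) successes and failures.
Total across both batches: 12−2=10 clicks, 35−18=17 non-clicks.
Subtract the first batch: 10−6=4 clicks and 17−14=3 non-clicks.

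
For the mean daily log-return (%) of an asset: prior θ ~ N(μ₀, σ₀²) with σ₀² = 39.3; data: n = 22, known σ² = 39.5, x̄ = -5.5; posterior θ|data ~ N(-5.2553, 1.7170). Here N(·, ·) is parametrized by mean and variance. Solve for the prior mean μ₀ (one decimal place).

μ₀ = 0.1

With known observation variance, the Normal–Normal posterior has precision τ_n = τ₀ + n/σ² and mean μ_n = (τ₀μ₀ + (n/σ²)x̄)/τ_n.
Here τ₀ = 1/39.3 = 0.025445 and τ_data = 22/39.5 = 0.556962, so τ_n = 0.582407.
Rearranging for μ₀: μ₀ = (μ_n·τ_n − τ_data·x̄)/τ₀ = (-5.2553·0.582407 − 0.556962·-5.5) / 0.025445 = 0.002567/0.025445 ≈ 0.1.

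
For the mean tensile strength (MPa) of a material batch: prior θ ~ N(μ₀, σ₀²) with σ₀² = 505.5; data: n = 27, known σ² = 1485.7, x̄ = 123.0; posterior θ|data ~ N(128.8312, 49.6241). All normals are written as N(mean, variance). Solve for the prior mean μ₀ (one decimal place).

With known observation variance, the Normal–Normal posterior has precision τ_n = τ₀ + n/σ² and mean μ_n = (τ₀μ₀ + (n/σ²)x̄)/τ_n.
Here τ₀ = 1/505.5 = 0.001978 and τ_data = 27/1485.7 = 0.018173, so τ_n = 0.020151.
Rearranging for μ₀: μ₀ = (μ_n·τ_n − τ_data·x̄)/τ₀ = (128.8312·0.020151 − 0.018173·123.0) / 0.001978 = 0.360799/0.001978 ≈ 182.4.

μ₀ = 182.4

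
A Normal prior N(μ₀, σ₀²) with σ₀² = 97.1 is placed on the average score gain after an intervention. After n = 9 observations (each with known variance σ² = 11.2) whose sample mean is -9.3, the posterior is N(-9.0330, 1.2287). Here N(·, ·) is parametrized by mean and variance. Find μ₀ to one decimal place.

μ₀ = 11.8

With known observation variance, the Normal–Normal posterior has precision τ_n = τ₀ + n/σ² and mean μ_n = (τ₀μ₀ + (n/σ²)x̄)/τ_n.
Here τ₀ = 1/97.1 = 0.010299 and τ_data = 9/11.2 = 0.803571, so τ_n = 0.813870.
Rearranging for μ₀: μ₀ = (μ_n·τ_n − τ_data·x̄)/τ₀ = (-9.0330·0.813870 − 0.803571·-9.3) / 0.010299 = 0.121523/0.010299 ≈ 11.8.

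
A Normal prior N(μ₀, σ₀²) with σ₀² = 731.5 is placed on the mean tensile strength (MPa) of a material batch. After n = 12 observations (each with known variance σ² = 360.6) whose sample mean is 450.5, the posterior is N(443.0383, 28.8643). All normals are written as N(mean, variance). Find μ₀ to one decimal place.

With known observation variance, the Normal–Normal posterior has precision τ_n = τ₀ + n/σ² and mean μ_n = (τ₀μ₀ + (n/σ²)x̄)/τ_n.
Here τ₀ = 1/731.5 = 0.001367 and τ_data = 12/360.6 = 0.033278, so τ_n = 0.034645.
Rearranging for μ₀: μ₀ = (μ_n·τ_n − τ_data·x̄)/τ₀ = (443.0383·0.034645 − 0.033278·450.5) / 0.001367 = 0.357323/0.001367 ≈ 261.4.

μ₀ = 261.4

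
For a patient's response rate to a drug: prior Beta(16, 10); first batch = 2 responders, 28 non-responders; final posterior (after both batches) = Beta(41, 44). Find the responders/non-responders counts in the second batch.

Sequential conjugate updates are equivalent to a single update on the pooled data, so total successes = posterior α − prior α and total failures = posterior β − prior β.
Total across both batches: 41−16=25 responders, 44−10=34 non-responders.
Subtract the first batch: 25−2=23 responders and 34−28=6 non-responders.

23 responders and 6 non-responders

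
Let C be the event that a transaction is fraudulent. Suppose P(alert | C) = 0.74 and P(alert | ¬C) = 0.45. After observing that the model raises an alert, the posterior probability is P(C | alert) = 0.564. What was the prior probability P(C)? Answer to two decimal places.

P(C) = 0.44

In odds form, posterior odds = prior odds × likelihood ratio, so prior odds = posterior odds ÷ LR.
Posterior odds = 0.564/(1−0.564) = 1.2936. LR = 0.74/0.45 = 1.6444.
Prior odds = 1.2936/1.6444 = 0.7867, so P(C) = 0.7867/(1+0.7867) ≈ 0.44.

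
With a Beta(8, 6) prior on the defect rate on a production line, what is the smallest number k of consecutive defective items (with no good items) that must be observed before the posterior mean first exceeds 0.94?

k = 87

After k defective items and 0 good items the posterior is Beta(8+k, 6), with mean (8+k)/(8+6+k).
Set (8+k)/(14+k) > 0.94 and solve: k > (0.94·14 − 8)/(1 − 0.94) = 86.000.
The smallest integer exceeding 86.000 is 87.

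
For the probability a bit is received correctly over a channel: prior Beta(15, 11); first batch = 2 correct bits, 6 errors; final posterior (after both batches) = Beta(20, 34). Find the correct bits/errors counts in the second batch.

Because Beta–binomial updating is additive in the counts, the combined data contributed (α_post−α_prior, β_post−β_prior) successes and failures.
Total across both batches: 20−15=5 correct bits, 34−11=23 errors.
Subtract the first batch: 5−2=3 correct bits and 23−6=17 errors.

3 correct bits and 17 errors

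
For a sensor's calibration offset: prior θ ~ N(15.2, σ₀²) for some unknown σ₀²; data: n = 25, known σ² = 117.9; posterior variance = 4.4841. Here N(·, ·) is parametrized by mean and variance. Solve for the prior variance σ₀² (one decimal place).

Posterior precision equals prior precision plus data precision: 1/σ_n² = 1/σ₀² + n/σ².
So 1/σ₀² = 1/4.4841 − 25/117.9 = 0.223010 − 0.212044 = 0.010966.
Hence σ₀² = 1/0.010966 ≈ 91.2.

σ₀² = 91.2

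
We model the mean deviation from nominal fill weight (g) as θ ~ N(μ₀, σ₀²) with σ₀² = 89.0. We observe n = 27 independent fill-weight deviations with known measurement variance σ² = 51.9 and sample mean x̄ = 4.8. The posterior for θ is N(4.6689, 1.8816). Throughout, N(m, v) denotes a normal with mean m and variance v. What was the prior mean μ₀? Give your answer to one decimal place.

μ₀ = -1.4

The posterior mean is a precision-weighted average: μ_n = (τ₀μ₀ + τ_data·x̄)/(τ₀+τ_data), with τ₀=1/σ₀² and τ_data=n/σ².
Here τ₀ = 1/89.0 = 0.011236 and τ_data = 27/51.9 = 0.520231, so τ_n = 0.531467.
Rearranging for μ₀: μ₀ = (μ_n·τ_n − τ_data·x̄)/τ₀ = (4.6689·0.531467 − 0.520231·4.8) / 0.011236 = -0.015743/0.011236 ≈ -1.4.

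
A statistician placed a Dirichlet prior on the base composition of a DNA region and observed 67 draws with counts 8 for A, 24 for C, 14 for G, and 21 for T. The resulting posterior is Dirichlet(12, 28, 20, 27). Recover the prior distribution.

For a Dirichlet(α) prior with multinomial counts c, the posterior is Dirichlet(α + c) componentwise.
Subtract each count from the matching posterior parameter: 12−8=4, 28−24=4, 20−14=6, 27−21=6.

Dirichlet(4, 4, 6, 6)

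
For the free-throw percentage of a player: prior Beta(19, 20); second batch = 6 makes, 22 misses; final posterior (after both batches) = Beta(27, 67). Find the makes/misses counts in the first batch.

2 makes and 25 misses

Sequential conjugate updates are equivalent to a single update on the pooled data, so total successes = posterior α − prior α and total failures = posterior β − prior β.
Total across both batches: 27−19=8 makes, 67−20=47 misses.
Subtract the second batch: 8−6=2 makes and 47−22=25 misses.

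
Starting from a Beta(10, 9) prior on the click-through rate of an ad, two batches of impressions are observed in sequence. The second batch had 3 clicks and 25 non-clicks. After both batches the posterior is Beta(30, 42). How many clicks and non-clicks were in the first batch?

Because Beta–binomial updating is additive in the counts, the combined data contributed (α_post−α_prior, β_post−β_prior) successes and failures.
Total across both batches: 30−10=20 clicks, 42−9=33 non-clicks.
Subtract the second batch: 20−3=17 clicks and 33−25=8 non-clicks.

17 clicks and 8 non-clicks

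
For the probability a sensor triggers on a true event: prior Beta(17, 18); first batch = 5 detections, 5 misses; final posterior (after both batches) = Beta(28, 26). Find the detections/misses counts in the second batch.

Sequential conjugate updates are equivalent to a single update on the pooled data, so total successes = posterior α − prior α and total failures = posterior β − prior β.
Total across both batches: 28−17=11 detections, 26−18=8 misses.
Subtract the first batch: 11−5=6 detections and 8−5=3 misses.

6 detections and 3 misses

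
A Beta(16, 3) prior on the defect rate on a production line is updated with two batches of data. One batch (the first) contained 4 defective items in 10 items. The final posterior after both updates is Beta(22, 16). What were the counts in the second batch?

2 defective items and 7 good items

Sequential conjugate updates are equivalent to a single update on the pooled data, so total successes = posterior α − prior α and total failures = posterior β − prior β.
Total across both batches: 22−16=6 defective items, 16−3=13 good items.
Subtract the first batch: 6−4=2 defective items and 13−6=7 good items.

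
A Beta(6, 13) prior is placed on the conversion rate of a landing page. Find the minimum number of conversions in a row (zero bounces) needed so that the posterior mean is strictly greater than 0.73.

k = 30

After k conversions and 0 bounces the posterior is Beta(6+k, 13), with mean (6+k)/(6+13+k).
Set (6+k)/(19+k) > 0.73 and solve: k > (0.73·19 − 6)/(1 − 0.73) = 29.148.
The smallest integer exceeding 29.148 is 30, and checking k=30: (36)/(49) = 0.7347 > 0.73.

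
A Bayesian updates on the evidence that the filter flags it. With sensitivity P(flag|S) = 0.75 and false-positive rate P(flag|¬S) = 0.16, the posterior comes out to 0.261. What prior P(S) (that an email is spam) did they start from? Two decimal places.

P(S) = 0.07

In odds form, posterior odds = prior odds × likelihood ratio, so prior odds = posterior odds ÷ LR.
Posterior odds = 0.261/(1−0.261) = 0.3532. LR = 0.75/0.16 = 4.6875.
Prior odds = 0.3532/4.6875 = 0.0753, so P(S) = 0.0753/(1+0.0753) ≈ 0.07.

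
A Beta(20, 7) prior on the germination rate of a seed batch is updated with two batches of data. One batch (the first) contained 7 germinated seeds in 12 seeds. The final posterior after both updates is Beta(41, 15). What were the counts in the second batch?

14 germinated seeds and 3 non-germinating seeds

Sequential conjugate updates are equivalent to a single update on the pooled data, so total successes = posterior α − prior α and total failures = posterior β − prior β.
Total across both batches: 41−20=21 germinated seeds, 15−7=8 non-germinating seeds.
Subtract the first batch: 21−7=14 germinated seeds and 8−5=3 non-germinating seeds.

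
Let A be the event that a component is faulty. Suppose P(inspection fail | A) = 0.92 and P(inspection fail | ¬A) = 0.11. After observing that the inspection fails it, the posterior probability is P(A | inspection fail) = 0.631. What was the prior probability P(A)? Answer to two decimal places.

P(A) = 0.17

In odds form, posterior odds = prior odds × likelihood ratio, so prior odds = posterior odds ÷ LR.
Posterior odds = 0.631/(1−0.631) = 1.7100. LR = 0.92/0.11 = 8.3636.
Prior odds = 1.7100/8.3636 = 0.2045, so P(A) = 0.2045/(1+0.2045) ≈ 0.17.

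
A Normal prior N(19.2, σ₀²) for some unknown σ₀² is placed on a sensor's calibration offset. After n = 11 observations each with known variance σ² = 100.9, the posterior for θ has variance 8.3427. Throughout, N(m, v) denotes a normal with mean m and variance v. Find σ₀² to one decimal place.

σ₀² = 92.2

For the Normal–Normal model with known σ², precisions add: τ_n = τ₀ + n/σ².
So 1/σ₀² = 1/8.3427 − 11/100.9 = 0.119865 − 0.109019 = 0.010846.
Hence σ₀² = 1/0.010846 ≈ 92.2.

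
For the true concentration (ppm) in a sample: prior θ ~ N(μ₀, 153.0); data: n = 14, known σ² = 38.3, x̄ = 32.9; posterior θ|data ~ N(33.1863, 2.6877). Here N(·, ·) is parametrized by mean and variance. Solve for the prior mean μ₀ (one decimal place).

μ₀ = 49.2

The posterior mean is a precision-weighted average: μ_n = (τ₀μ₀ + τ_data·x̄)/(τ₀+τ_data), with τ₀=1/σ₀² and τ_data=n/σ².
Here τ₀ = 1/153.0 = 0.006536 and τ_data = 14/38.3 = 0.365535, so τ_n = 0.372071.
Rearranging for μ₀: μ₀ = (μ_n·τ_n − τ_data·x̄)/τ₀ = (33.1863·0.372071 − 0.365535·32.9) / 0.006536 = 0.321558/0.006536 ≈ 49.2.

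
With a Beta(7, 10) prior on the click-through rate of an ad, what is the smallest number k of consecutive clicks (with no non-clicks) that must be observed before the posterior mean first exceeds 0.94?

After k clicks and 0 non-clicks the posterior is Beta(7+k, 10), with mean (7+k)/(7+10+k).
Set (7+k)/(17+k) > 0.94 and solve: k > (0.94·17 − 7)/(1 − 0.94) = 149.667.
The smallest integer exceeding 149.667 is 150, and checking k=150: (157)/(167) = 0.9401 > 0.94.

k = 150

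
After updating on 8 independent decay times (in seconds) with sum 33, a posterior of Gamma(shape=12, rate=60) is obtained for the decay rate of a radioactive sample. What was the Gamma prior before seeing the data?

For an exponential likelihood with a Gamma(α, β) prior on the rate, n observations with total T give posterior Gamma(α+n, β+T).
So α = 12 − 8 = 4 and β = 60 − 33 = 27.

Gamma(shape=4, rate=27)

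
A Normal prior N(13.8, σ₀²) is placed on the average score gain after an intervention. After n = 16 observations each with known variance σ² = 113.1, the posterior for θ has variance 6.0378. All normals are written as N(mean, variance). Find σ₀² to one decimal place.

For the Normal–Normal model with known σ², precisions add: τ_n = τ₀ + n/σ².
So 1/σ₀² = 1/6.0378 − 16/113.1 = 0.165623 − 0.141468 = 0.024155.
Hence σ₀² = 1/0.024155 ≈ 41.4.

σ₀² = 41.4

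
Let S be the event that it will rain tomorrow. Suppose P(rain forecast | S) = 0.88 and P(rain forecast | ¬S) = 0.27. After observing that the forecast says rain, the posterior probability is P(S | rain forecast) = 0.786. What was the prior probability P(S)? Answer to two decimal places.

P(S) = 0.53

Bayes' rule in odds form gives O(S|E) = O(S)·[P(E|S)/P(E|¬S)], hence O(S) = O(S|E)/LR.
Posterior odds = 0.786/(1−0.786) = 3.6729. LR = 0.88/0.27 = 3.2593.
Prior odds = 3.6729/3.2593 = 1.1269, so P(S) = 1.1269/(1+1.1269) ≈ 0.53.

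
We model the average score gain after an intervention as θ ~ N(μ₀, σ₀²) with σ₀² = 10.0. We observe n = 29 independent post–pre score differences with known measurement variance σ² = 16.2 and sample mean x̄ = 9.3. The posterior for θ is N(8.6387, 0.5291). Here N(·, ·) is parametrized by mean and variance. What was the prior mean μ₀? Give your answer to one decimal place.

The posterior mean is a precision-weighted average: μ_n = (τ₀μ₀ + τ_data·x̄)/(τ₀+τ_data), with τ₀=1/σ₀² and τ_data=n/σ².
Here τ₀ = 1/10.0 = 0.100000 and τ_data = 29/16.2 = 1.790123, so τ_n = 1.890123.
Rearranging for μ₀: μ₀ = (μ_n·τ_n − τ_data·x̄)/τ₀ = (8.6387·1.890123 − 1.790123·9.3) / 0.100000 = -0.319938/0.100000 ≈ -3.2.

μ₀ = -3.2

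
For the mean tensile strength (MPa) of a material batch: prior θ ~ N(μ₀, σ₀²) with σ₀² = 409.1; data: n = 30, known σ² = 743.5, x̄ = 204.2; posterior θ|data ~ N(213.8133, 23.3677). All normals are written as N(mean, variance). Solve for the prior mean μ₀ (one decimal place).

μ₀ = 372.5

With known observation variance, the Normal–Normal posterior has precision τ_n = τ₀ + n/σ² and mean μ_n = (τ₀μ₀ + (n/σ²)x̄)/τ_n.
Here τ₀ = 1/409.1 = 0.002444 and τ_data = 30/743.5 = 0.040350, so τ_n = 0.042794.
Rearranging for μ₀: μ₀ = (μ_n·τ_n − τ_data·x̄)/τ₀ = (213.8133·0.042794 − 0.040350·204.2) / 0.002444 = 0.910456/0.002444 ≈ 372.5.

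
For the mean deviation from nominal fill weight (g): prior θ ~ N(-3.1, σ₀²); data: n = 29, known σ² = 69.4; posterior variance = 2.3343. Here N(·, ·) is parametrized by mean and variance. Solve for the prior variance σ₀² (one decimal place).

σ₀² = 95.0

For the Normal–Normal model with known σ², precisions add: τ_n = τ₀ + n/σ².
So 1/σ₀² = 1/2.3343 − 29/69.4 = 0.428394 − 0.417867 = 0.010527.
Hence σ₀² = 1/0.010527 ≈ 95.0.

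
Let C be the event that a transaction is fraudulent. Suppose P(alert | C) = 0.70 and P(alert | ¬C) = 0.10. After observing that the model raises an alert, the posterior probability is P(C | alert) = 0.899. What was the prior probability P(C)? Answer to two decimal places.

In odds form, posterior odds = prior odds × likelihood ratio, so prior odds = posterior odds ÷ LR.
Posterior odds = 0.899/(1−0.899) = 8.9010. LR = 0.70/0.10 = 7.0000.
Prior odds = 8.9010/7.0000 = 1.2716, so P(C) = 1.2716/(1+1.2716) ≈ 0.56.

P(C) = 0.56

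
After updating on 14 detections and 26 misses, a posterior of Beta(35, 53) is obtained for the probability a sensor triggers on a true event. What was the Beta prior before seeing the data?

Under Beta–binomial conjugacy the posterior parameters are (α+s, β+f).
So α = 35 − 14 = 21 and β = 53 − 26 = 27.

Beta(21, 27)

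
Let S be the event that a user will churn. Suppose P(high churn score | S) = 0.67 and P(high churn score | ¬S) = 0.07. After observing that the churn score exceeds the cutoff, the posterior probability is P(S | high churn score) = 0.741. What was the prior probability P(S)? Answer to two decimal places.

P(S) = 0.23

Bayes' rule in odds form gives O(S|E) = O(S)·[P(E|S)/P(E|¬S)], hence O(S) = O(S|E)/LR.
Posterior odds = 0.741/(1−0.741) = 2.8610. LR = 0.67/0.07 = 9.5714.
Prior odds = 2.8610/9.5714 = 0.2989, so P(S) = 0.2989/(1+0.2989) ≈ 0.23.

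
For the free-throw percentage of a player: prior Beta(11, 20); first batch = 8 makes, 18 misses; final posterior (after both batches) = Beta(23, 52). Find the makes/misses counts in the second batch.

4 makes and 14 misses

Because Beta–binomial updating is additive in the counts, the combined data contributed (α_post−α_prior, β_post−β_prior) successes and failures.
Total across both batches: 23−11=12 makes, 52−20=32 misses.
Subtract the first batch: 12−8=4 makes and 32−18=14 misses.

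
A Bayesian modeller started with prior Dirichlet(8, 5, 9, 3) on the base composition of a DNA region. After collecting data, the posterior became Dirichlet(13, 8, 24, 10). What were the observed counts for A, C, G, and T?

For a Dirichlet(α) prior with multinomial counts c, the posterior is Dirichlet(α + c) componentwise.
Counts are posterior − prior componentwise: 13−8=5, 8−5=3, 24−9=15, 10−3=7.

counts (5, 3, 15, 7)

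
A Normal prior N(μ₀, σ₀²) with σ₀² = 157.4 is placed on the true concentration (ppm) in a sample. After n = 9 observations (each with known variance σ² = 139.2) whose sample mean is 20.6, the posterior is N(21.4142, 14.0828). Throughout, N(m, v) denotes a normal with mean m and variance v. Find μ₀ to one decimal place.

With known observation variance, the Normal–Normal posterior has precision τ_n = τ₀ + n/σ² and mean μ_n = (τ₀μ₀ + (n/σ²)x̄)/τ_n.
Here τ₀ = 1/157.4 = 0.006353 and τ_data = 9/139.2 = 0.064655, so τ_n = 0.071008.
Rearranging for μ₀: μ₀ = (μ_n·τ_n − τ_data·x̄)/τ₀ = (21.4142·0.071008 − 0.064655·20.6) / 0.006353 = 0.188687/0.006353 ≈ 29.7.

μ₀ = 29.7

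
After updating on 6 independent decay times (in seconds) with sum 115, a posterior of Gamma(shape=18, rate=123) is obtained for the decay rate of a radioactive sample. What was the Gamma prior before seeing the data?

Gamma(shape=12, rate=8)

For an exponential likelihood with a Gamma(α, β) prior on the rate, n observations with total T give posterior Gamma(α+n, β+T).
So α = 18 − 6 = 12 and β = 123 − 115 = 8.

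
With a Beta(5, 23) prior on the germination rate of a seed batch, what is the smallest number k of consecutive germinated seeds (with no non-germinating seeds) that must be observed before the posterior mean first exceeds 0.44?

After k germinated seeds and 0 non-germinating seeds the posterior is Beta(5+k, 23), with mean (5+k)/(5+23+k).
Set (5+k)/(28+k) > 0.44 and solve: k > (0.44·28 − 5)/(1 − 0.44) = 13.071.
The smallest integer exceeding 13.071 is 14.

k = 14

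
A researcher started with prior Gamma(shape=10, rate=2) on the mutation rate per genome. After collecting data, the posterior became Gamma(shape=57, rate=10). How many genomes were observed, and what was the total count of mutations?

n = 8 genomes with total 47 mutations

A Gamma(α, β) prior (rate parametrization) on a Poisson rate with n observations summing to S gives posterior Gamma(α+S, β+n).
Matching: Σxᵢ = 57 − 10 = 47 and n = 10 − 2 = 8.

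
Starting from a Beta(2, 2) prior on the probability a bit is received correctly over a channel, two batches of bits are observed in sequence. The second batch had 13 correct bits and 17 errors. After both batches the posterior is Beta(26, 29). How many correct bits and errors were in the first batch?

Sequential conjugate updates are equivalent to a single update on the pooled data, so total successes = posterior α − prior α and total failures = posterior β − prior β.
Total across both batches: 26−2=24 correct bits, 29−2=27 errors.
Subtract the second batch: 24−13=11 correct bits and 27−17=10 errors.

11 correct bits and 10 errors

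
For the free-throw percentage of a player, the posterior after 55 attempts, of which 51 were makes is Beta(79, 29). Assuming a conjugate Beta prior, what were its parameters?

Under Beta–binomial conjugacy the posterior parameters are (a+s, b+f).
Subtract the data counts: 79−51=28, 29−4=25.

Beta(28, 25)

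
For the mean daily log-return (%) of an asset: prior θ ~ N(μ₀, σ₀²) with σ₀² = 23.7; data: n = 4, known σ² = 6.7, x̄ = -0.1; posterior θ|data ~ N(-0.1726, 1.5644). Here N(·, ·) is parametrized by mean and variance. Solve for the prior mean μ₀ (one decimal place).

μ₀ = -1.2

With known observation variance, the Normal–Normal posterior has precision τ_n = τ₀ + n/σ² and mean μ_n = (τ₀μ₀ + (n/σ²)x̄)/τ_n.
Here τ₀ = 1/23.7 = 0.042194 and τ_data = 4/6.7 = 0.597015, so τ_n = 0.639209.
Rearranging for μ₀: μ₀ = (μ_n·τ_n − τ_data·x̄)/τ₀ = (-0.1726·0.639209 − 0.597015·-0.1) / 0.042194 = -0.050626/0.042194 ≈ -1.2.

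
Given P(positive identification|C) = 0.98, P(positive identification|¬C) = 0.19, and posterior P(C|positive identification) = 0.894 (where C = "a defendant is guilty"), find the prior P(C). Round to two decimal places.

Bayes' rule in odds form gives O(C|E) = O(C)·[P(E|C)/P(E|¬C)], hence O(C) = O(C|E)/LR.
Posterior odds = 0.894/(1−0.894) = 8.4340. LR = 0.98/0.19 = 5.1579.
Prior odds = 8.4340/5.1579 = 1.6352, so P(C) = 1.6352/(1+1.6352) ≈ 0.62.

P(C) = 0.62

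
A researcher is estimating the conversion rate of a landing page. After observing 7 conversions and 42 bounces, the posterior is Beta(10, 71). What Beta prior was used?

Beta(3, 29)

Under Beta–binomial conjugacy the posterior parameters are (α+s, β+f).
So α = 10 − 7 = 3 and β = 71 − 42 = 29.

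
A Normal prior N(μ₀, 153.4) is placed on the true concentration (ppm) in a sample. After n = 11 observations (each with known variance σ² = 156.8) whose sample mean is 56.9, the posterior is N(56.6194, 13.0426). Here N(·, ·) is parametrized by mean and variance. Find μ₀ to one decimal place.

μ₀ = 53.6

The posterior mean is a precision-weighted average: μ_n = (τ₀μ₀ + τ_data·x̄)/(τ₀+τ_data), with τ₀=1/σ₀² and τ_data=n/σ².
Here τ₀ = 1/153.4 = 0.006519 and τ_data = 11/156.8 = 0.070153, so τ_n = 0.076672.
Rearranging for μ₀: μ₀ = (μ_n·τ_n − τ_data·x̄)/τ₀ = (56.6194·0.076672 − 0.070153·56.9) / 0.006519 = 0.349417/0.006519 ≈ 53.6.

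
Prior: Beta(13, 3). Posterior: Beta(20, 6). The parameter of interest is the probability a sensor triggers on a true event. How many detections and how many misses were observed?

7 detections and 3 misses

Beta is conjugate to the binomial likelihood: posterior = Beta(α+s, β+f).
Match parameters: s=20−13=7, f=6−3=3.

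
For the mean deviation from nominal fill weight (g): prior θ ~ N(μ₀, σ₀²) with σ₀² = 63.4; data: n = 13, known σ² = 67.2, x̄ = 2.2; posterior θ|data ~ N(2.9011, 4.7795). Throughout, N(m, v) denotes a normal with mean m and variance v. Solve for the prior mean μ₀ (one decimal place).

μ₀ = 11.5

With known observation variance, the Normal–Normal posterior has precision τ_n = τ₀ + n/σ² and mean μ_n = (τ₀μ₀ + (n/σ²)x̄)/τ_n.
Here τ₀ = 1/63.4 = 0.015773 and τ_data = 13/67.2 = 0.193452, so τ_n = 0.209225.
Rearranging for μ₀: μ₀ = (μ_n·τ_n − τ_data·x̄)/τ₀ = (2.9011·0.209225 − 0.193452·2.2) / 0.015773 = 0.181388/0.015773 ≈ 11.5.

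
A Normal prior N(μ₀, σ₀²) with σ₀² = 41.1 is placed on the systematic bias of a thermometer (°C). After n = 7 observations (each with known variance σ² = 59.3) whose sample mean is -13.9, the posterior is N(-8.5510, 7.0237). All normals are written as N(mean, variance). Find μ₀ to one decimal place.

μ₀ = 17.4

With known observation variance, the Normal–Normal posterior has precision τ_n = τ₀ + n/σ² and mean μ_n = (τ₀μ₀ + (n/σ²)x̄)/τ_n.
Here τ₀ = 1/41.1 = 0.024331 and τ_data = 7/59.3 = 0.118044, so τ_n = 0.142375.
Rearranging for μ₀: μ₀ = (μ_n·τ_n − τ_data·x̄)/τ₀ = (-8.5510·0.142375 − 0.118044·-13.9) / 0.024331 = 0.423363/0.024331 ≈ 17.4.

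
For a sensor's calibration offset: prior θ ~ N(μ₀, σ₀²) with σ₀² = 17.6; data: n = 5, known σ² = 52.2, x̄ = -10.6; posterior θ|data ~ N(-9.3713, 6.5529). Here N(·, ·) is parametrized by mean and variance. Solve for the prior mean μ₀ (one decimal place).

μ₀ = -7.3

With known observation variance, the Normal–Normal posterior has precision τ_n = τ₀ + n/σ² and mean μ_n = (τ₀μ₀ + (n/σ²)x̄)/τ_n.
Here τ₀ = 1/17.6 = 0.056818 and τ_data = 5/52.2 = 0.095785, so τ_n = 0.152603.
Rearranging for μ₀: μ₀ = (μ_n·τ_n − τ_data·x̄)/τ₀ = (-9.3713·0.152603 − 0.095785·-10.6) / 0.056818 = -0.414767/0.056818 ≈ -7.3.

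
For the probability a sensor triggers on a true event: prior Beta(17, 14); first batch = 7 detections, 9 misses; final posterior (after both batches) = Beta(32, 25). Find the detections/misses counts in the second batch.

Sequential conjugate updates are equivalent to a single update on the pooled data, so total successes = posterior α − prior α and total failures = posterior β − prior β.
Total across both batches: 32−17=15 detections, 25−14=11 misses.
Subtract the first batch: 15−7=8 detections and 11−9=2 misses.

8 detections and 2 misses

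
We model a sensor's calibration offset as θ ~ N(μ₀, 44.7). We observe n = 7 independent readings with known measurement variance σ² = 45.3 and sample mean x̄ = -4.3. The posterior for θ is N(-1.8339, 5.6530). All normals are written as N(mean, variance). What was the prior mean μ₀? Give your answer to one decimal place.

μ₀ = 15.2

With known observation variance, the Normal–Normal posterior has precision τ_n = τ₀ + n/σ² and mean μ_n = (τ₀μ₀ + (n/σ²)x̄)/τ_n.
Here τ₀ = 1/44.7 = 0.022371 and τ_data = 7/45.3 = 0.154525, so τ_n = 0.176896.
Rearranging for μ₀: μ₀ = (μ_n·τ_n − τ_data·x̄)/τ₀ = (-1.8339·0.176896 − 0.154525·-4.3) / 0.022371 = 0.340048/0.022371 ≈ 15.2.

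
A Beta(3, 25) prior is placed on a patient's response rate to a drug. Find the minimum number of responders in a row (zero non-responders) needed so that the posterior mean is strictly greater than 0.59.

After k responders and 0 non-responders the posterior is Beta(3+k, 25), with mean (3+k)/(3+25+k).
Set (3+k)/(28+k) > 0.59 and solve: k > (0.59·28 − 3)/(1 − 0.59) = 32.976.
The smallest integer exceeding 32.976 is 33, and checking k=33: (36)/(61) = 0.5902 > 0.59.

k = 33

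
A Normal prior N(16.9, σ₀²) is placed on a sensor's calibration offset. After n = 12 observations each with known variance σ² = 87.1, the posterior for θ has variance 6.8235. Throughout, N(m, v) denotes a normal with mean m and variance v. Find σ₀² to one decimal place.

σ₀² = 113.9

For the Normal–Normal model with known σ², precisions add: τ_n = τ₀ + n/σ².
So 1/σ₀² = 1/6.8235 − 12/87.1 = 0.146552 − 0.137773 = 0.008779.
Hence σ₀² = 1/0.008779 ≈ 113.9.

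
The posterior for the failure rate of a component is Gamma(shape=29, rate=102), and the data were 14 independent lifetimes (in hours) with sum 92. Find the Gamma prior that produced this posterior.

Gamma(shape=15, rate=10)

Gamma–exponential conjugacy: posterior shape = α + n, posterior rate = β + Σtᵢ.
So α = 29 − 14 = 15 and β = 102 − 92 = 10.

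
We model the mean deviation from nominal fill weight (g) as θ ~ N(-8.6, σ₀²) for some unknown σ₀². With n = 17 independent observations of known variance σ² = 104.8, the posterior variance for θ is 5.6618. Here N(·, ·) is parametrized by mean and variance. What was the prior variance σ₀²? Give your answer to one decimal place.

σ₀² = 69.4

Posterior precision equals prior precision plus data precision: 1/σ_n² = 1/σ₀² + n/σ².
So 1/σ₀² = 1/5.6618 − 17/104.8 = 0.176622 − 0.162214 = 0.014408.
Hence σ₀² = 1/0.014408 ≈ 69.4.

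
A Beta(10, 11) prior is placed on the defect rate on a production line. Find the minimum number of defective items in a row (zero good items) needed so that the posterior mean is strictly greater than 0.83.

k = 44

After k defective items and 0 good items the posterior is Beta(10+k, 11), with mean (10+k)/(10+11+k).
Set (10+k)/(21+k) > 0.83 and solve: k > (0.83·21 − 10)/(1 − 0.83) = 43.706.
The smallest integer exceeding 43.706 is 44, and checking k=44: (54)/(65) = 0.8308 > 0.83.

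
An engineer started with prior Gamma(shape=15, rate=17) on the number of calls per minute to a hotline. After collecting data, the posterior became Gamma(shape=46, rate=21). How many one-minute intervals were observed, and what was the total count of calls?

Gamma–Poisson conjugacy: posterior shape = α + Σxᵢ, posterior rate = β + n.
Matching: Σxᵢ = 46 − 15 = 31 and n = 21 − 17 = 4.

n = 4 one-minute intervals with total 31 calls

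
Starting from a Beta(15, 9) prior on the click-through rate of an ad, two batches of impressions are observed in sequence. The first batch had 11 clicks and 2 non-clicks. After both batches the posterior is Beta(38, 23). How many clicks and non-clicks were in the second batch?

Because Beta–binomial updating is additive in the counts, the combined data contributed (α_post−α_prior, β_post−β_prior) successes and failures.
Total across both batches: 38−15=23 clicks, 23−9=14 non-clicks.
Subtract the first batch: 23−11=12 clicks and 14−2=12 non-clicks.

12 clicks and 12 non-clicks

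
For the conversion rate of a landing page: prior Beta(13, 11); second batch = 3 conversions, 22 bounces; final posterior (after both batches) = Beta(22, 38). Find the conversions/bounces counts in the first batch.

Sequential conjugate updates are equivalent to a single update on the pooled data, so total successes = posterior α − prior α and total failures = posterior β − prior β.
Total across both batches: 22−13=9 conversions, 38−11=27 bounces.
Subtract the second batch: 9−3=6 conversions and 27−22=5 bounces.

6 conversions and 5 bounces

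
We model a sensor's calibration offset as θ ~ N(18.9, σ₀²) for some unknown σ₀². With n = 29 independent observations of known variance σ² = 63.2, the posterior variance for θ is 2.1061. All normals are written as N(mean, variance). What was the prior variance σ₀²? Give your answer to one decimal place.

σ₀² = 62.7

For the Normal–Normal model with known σ², precisions add: τ_n = τ₀ + n/σ².
So 1/σ₀² = 1/2.1061 − 29/63.2 = 0.474811 − 0.458861 = 0.015950.
Hence σ₀² = 1/0.015950 ≈ 62.7.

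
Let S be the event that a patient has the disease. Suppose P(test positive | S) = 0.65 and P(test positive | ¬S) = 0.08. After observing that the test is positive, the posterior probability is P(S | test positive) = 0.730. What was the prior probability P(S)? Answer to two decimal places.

P(S) = 0.25

Bayes' rule in odds form gives O(S|E) = O(S)·[P(E|S)/P(E|¬S)], hence O(S) = O(S|E)/LR.
Posterior odds = 0.730/(1−0.730) = 2.7037. LR = 0.65/0.08 = 8.1250.
Prior odds = 2.7037/8.1250 = 0.3328, so P(S) = 0.3328/(1+0.3328) ≈ 0.25.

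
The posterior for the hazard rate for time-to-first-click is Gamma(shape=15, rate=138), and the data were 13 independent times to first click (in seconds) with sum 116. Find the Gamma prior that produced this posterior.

Gamma(shape=2, rate=22)

Gamma–exponential conjugacy: posterior shape = α + n, posterior rate = β + Σtᵢ.
So α = 15 − 13 = 2 and β = 138 − 116 = 22.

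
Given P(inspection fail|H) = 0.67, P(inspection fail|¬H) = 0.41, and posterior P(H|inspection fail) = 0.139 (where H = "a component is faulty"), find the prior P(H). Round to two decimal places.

P(H) = 0.09

In odds form, posterior odds = prior odds × likelihood ratio, so prior odds = posterior odds ÷ LR.
Posterior odds = 0.139/(1−0.139) = 0.1614. LR = 0.67/0.41 = 1.6341.
Prior odds = 0.1614/1.6341 = 0.0988, so P(H) = 0.0988/(1+0.0988) ≈ 0.09.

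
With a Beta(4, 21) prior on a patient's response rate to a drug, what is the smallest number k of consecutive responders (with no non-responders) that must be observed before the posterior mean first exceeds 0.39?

k = 10

After k responders and 0 non-responders the posterior is Beta(4+k, 21), with mean (4+k)/(4+21+k).
Set (4+k)/(25+k) > 0.39 and solve: k > (0.39·25 − 4)/(1 − 0.39) = 9.426.
The smallest integer exceeding 9.426 is 10, and checking k=10: (14)/(35) = 0.4000 > 0.39.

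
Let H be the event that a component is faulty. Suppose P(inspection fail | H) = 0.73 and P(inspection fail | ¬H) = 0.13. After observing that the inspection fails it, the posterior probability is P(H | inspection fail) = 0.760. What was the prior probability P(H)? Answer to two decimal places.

In odds form, posterior odds = prior odds × likelihood ratio, so prior odds = posterior odds ÷ LR.
Posterior odds = 0.760/(1−0.760) = 3.1667. LR = 0.73/0.13 = 5.6154.
Prior odds = 3.1667/5.6154 = 0.5639, so P(H) = 0.5639/(1+0.5639) ≈ 0.36.

P(H) = 0.36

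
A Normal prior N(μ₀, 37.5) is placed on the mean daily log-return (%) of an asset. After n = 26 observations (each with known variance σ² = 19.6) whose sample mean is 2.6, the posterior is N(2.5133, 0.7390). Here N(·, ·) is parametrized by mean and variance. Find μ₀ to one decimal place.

μ₀ = -1.8

The posterior mean is a precision-weighted average: μ_n = (τ₀μ₀ + τ_data·x̄)/(τ₀+τ_data), with τ₀=1/σ₀² and τ_data=n/σ².
Here τ₀ = 1/37.5 = 0.026667 and τ_data = 26/19.6 = 1.326531, so τ_n = 1.353198.
Rearranging for μ₀: μ₀ = (μ_n·τ_n − τ_data·x̄)/τ₀ = (2.5133·1.353198 − 1.326531·2.6) / 0.026667 = -0.047988/0.026667 ≈ -1.8.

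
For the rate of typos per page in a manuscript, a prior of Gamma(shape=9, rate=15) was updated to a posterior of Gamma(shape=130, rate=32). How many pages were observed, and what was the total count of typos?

n = 17 pages with total 121 typos

Gamma–Poisson conjugacy: posterior shape = α + Σxᵢ, posterior rate = β + n.
Matching: Σxᵢ = 130 − 9 = 121 and n = 32 − 15 = 17.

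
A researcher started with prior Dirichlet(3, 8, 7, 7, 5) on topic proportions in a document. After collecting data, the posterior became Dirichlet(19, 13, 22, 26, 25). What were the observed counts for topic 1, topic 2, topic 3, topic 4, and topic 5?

counts (16, 5, 15, 19, 20)

For a Dirichlet(α) prior with multinomial counts c, the posterior is Dirichlet(α + c) componentwise.
Counts are posterior − prior componentwise: 19−3=16, 13−8=5, 22−7=15, 26−7=19, 25−5=20.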